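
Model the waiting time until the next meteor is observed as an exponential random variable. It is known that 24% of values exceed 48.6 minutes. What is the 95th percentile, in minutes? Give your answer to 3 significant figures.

102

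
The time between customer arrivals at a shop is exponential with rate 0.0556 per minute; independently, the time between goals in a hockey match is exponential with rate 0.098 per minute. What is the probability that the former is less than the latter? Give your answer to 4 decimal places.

0.3620

λ_1 = 0.0556, λ_2 = 0.098.
For independent exponentials, P(the former < the latter) = λ_1/(λ_1+λ_2) = 0.0556/0.1536 ≈ 0.3620.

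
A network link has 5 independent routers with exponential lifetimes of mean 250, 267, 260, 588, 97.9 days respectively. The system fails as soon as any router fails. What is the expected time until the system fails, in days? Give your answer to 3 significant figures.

42.5

The first failure time is exponential with rate Σλ_i = 1/250 + 1/267 + 1/260 + 1/588 + 1/97.9 = 0.0235067 per day.
E[min] = 1/Σλ = 1/0.0235067 = 42.5411 days.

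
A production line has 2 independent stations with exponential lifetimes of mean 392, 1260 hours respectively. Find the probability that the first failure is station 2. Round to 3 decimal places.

0.237

Rates: λ_i = 1/mean_i → 0.00255102, 0.000793651; Σλ = 0.00334467.
P(station 2 first) = λ_2/Σλ = 0.000793651/0.00334467 ≈ 0.237.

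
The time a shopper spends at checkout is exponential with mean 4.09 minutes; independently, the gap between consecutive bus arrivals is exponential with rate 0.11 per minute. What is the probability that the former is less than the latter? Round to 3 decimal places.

0.690

λ_1 = 1/4.09 = 0.244499, λ_2 = 0.11.
For independent exponentials, P(the former < the latter) = λ_1/(λ_1+λ_2) = 0.244499/0.354499 ≈ 0.690.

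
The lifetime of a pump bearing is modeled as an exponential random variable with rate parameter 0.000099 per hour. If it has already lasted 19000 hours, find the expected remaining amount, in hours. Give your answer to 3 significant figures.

By memorylessness, the remaining amount past any threshold is again Exp(λ) with mean 1/λ = 10101 hours.

10100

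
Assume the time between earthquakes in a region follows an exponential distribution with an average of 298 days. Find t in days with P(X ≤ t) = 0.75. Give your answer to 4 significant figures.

The rate is λ = 1/298 = 0.0033557 per day.
Set 1 − e^(−λt) = 0.75, so t = −ln(0.25)/λ = 1.3863/0.0033557 ≈ 413.116 days.

413.1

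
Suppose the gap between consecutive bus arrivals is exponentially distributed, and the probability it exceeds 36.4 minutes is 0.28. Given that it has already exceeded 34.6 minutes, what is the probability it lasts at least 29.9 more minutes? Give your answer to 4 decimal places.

0.3515

From e^(−λ·36.4) = 0.28, λ = −ln(0.28)/36.4 = 0.0349716.
Memoryless: P(X > 34.6+29.9 | X > 34.6) = P(X > 29.9) = e^(−0.0349716·29.9) ≈ 0.3515.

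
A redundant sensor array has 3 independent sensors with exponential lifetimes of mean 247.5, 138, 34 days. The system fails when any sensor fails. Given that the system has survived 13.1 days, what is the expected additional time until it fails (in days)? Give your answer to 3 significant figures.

24.6

First-failure rate Σλ = 1/247.5 + 1/138 + 1/34 = 0.0406985.
By memorylessness the expected residual is 1/Σλ = 24.5709 days, regardless of the 13.1 already elapsed.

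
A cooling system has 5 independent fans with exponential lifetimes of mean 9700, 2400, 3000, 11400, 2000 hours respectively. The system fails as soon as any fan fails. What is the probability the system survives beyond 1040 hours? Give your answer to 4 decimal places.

The first failure time is exponential with rate Σλ_i = 1/9700 + 1/2400 + 1/3000 + 1/11400 + 1/2000 = 0.00144081 per hour.
P(min > 1040) = e^(−0.00144081·1040) = e^(−1.4984) ≈ 0.2235.

0.2235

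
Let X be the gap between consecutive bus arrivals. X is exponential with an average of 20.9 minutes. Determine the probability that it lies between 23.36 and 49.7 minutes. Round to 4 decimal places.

The rate is λ = 1/20.9 = 0.0478469 per minute.
P(23.36 < X < 49.7) = e^(−λ·23.36) − e^(−λ·49.7) = 0.32703 − 0.09274 ≈ 0.2343.

0.2343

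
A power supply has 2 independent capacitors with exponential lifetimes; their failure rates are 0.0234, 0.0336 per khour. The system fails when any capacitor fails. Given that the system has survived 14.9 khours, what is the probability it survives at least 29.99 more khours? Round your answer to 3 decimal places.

Time to first failure ~ Exp(Σλ) with Σλ = 0.057.
By memorylessness, P(T > 14.9+29.99 | T > 14.9) = P(T > 29.99) = e^(−0.057·29.99) ≈ 0.181.

0.181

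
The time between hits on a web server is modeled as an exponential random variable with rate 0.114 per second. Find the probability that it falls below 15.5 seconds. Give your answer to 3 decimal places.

0.829

P(X ≤ 15.5) = 1 − e^(−λ·15.5) = 1 − e^(−1.767) ≈ 0.829.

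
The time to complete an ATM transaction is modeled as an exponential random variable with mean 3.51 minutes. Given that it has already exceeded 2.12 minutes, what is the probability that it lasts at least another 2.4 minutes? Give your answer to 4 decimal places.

The rate is λ = 1/3.51 = 0.2849 per minute.
The exponential is memoryless, so the remaining time is again Exp(λ): the condition X > 2.12 is irrelevant.
P(X > 2.4) = e^(−0.68376) ≈ 0.5047.

0.5047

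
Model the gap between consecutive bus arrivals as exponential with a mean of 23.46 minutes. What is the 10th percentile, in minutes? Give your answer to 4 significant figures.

The rate is λ = 1/23.46 = 0.0426257 per minute.
Set 1 − e^(−λt) = 0.1, so t = −ln(0.9)/λ = 0.10536/0.0426257 ≈ 2.47176 minutes.

2.472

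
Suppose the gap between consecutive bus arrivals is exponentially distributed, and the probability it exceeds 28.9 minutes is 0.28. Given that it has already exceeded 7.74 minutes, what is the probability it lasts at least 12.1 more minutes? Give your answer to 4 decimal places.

0.5869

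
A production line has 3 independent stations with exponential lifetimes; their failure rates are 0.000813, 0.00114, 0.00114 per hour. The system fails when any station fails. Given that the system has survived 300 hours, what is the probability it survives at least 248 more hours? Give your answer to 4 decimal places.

Time to first failure ~ Exp(Σλ) with Σλ = 0.003093.
By memorylessness, P(T > 300+248 | T > 300) = P(T > 248) = e^(−0.003093·248) ≈ 0.4644.

0.4644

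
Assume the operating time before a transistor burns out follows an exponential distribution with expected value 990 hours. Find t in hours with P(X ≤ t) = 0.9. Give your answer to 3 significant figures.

The rate is λ = 1/990 = 0.0010101 per hour.
Set 1 − e^(−λt) = 0.9, so t = −ln(0.1)/λ = 2.3026/0.0010101 ≈ 2279.56 hours.

2280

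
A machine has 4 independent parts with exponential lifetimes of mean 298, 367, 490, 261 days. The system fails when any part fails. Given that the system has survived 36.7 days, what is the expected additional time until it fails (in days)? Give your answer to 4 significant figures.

First-failure rate Σλ = 1/298 + 1/367 + 1/490 + 1/261 = 0.0119527.
By memorylessness the expected residual is 1/Σλ = 83.6629 days, regardless of the 36.7 already elapsed.

83.66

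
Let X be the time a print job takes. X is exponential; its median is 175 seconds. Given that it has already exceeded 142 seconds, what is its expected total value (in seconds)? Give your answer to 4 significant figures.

394.5

For an exponential, median = ln(2)/λ, so λ = ln 2 / 175 = 0.00396084 per second.
By memorylessness, E[X | X > 142] = 142 + 1/λ = 142 + 252.472 = 394.472 seconds.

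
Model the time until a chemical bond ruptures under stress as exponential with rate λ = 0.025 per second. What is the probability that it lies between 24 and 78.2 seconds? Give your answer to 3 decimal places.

0.407

P(24 < X < 78.2) = e^(−λ·24) − e^(−λ·78.2) = 0.54881 − 0.14156 ≈ 0.407.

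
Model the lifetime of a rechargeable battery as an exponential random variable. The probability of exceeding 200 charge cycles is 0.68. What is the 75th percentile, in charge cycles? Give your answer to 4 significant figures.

718.9

e^(−λ·200) = 0.68 ⇒ λ = −ln(0.68)/200 = 0.00192831.
75th percentile: 1 − e^(−λt) = 0.75, t = −ln(0.25)/λ = 718.916 charge cycles.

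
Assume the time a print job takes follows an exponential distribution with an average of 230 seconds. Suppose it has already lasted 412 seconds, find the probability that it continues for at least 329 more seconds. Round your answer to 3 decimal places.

0.239

The rate is λ = 1/230 = 0.00434783 per second.
By the memoryless property, P(X > 412+329 | X > 412) = P(X > 329).
P(X > 329) = e^(−1.4304) ≈ 0.239.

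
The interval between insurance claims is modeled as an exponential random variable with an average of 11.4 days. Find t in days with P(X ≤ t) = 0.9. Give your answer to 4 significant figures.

The rate is λ = 1/11.4 = 0.0877193 per day.
Set 1 − e^(−λt) = 0.9, so t = −ln(0.1)/λ = 2.3026/0.0877193 ≈ 26.2495 days.

26.25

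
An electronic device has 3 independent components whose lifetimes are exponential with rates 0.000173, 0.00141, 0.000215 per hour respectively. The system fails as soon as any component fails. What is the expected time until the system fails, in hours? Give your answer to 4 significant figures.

The time to first failure is exponential with rate Σλ = 0.000173 + 0.00141 + 0.000215 = 0.001798.
E[min] = 1/Σλ = 1/0.001798 = 556.174 hours.

556.2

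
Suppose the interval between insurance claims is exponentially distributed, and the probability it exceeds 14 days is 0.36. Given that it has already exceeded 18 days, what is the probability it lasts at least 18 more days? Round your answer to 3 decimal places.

0.269

From e^(−λ·14) = 0.36, λ = −ln(0.36)/14 = 0.0729751.
Memoryless: P(X > 18+18 | X > 18) = P(X > 18) = e^(−0.0729751·18) ≈ 0.269.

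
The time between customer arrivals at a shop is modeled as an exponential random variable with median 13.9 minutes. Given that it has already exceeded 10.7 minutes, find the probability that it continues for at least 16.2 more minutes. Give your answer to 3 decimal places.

0.446

For an exponential, median = ln(2)/λ, so λ = ln 2 / 13.9 = 0.0498667 per minute.
The exponential is memoryless, so the remaining time is again Exp(λ): the condition X > 10.7 is irrelevant.
P(X > 16.2) = e^(−0.80784) ≈ 0.446.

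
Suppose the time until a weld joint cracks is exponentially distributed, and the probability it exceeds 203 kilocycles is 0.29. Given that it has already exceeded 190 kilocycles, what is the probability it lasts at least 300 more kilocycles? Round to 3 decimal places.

0.161

From e^(−λ·203) = 0.29, λ = −ln(0.29)/203 = 0.0060979.
Memoryless: P(X > 190+300 | X > 190) = P(X > 300) = e^(−0.0060979·300) ≈ 0.161.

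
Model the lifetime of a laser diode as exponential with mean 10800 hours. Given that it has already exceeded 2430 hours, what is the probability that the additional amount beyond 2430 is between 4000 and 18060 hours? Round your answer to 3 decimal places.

0.503

The rate is λ = 1/10800 = 0.0000925926 per hour.
Memoryless: the residual past 2430 is again Exp(λ).
P(4000 < residual < 18060) = e^(−λ·4000) − e^(−λ·18060) = 0.69048 − 0.18783 ≈ 0.503.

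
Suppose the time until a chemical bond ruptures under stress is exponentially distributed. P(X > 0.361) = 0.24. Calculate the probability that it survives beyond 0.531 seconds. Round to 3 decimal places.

0.123

e^(−λ·0.361) = 0.24 ⇒ λ = −ln(0.24)/0.361 = 3.95323.
P(X > 0.531) = e^(−3.95323·0.531) = e^(−2.0992) ≈ 0.123.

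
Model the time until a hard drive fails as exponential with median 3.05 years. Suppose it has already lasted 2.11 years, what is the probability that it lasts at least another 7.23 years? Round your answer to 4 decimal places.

For an exponential, median = ln(2)/λ, so λ = ln 2 / 3.05 = 0.227261 per year.
The exponential is memoryless, so the remaining time is again Exp(λ): the condition X > 2.11 is irrelevant.
P(X > 7.23) = e^(−1.6431) ≈ 0.1934.

0.1934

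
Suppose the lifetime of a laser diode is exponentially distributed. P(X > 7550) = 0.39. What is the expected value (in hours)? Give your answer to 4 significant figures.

8018

e^(−λ·7550) = 0.39 ⇒ λ = −ln(0.39)/7550 = 0.000124716.
Mean = 1/λ = 8018.19 hours.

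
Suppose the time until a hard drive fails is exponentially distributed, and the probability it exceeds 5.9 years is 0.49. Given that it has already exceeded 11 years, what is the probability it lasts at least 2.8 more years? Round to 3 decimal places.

0.713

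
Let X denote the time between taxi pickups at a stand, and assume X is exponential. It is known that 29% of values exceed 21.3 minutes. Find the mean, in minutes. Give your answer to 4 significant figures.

17.21

e^(−λ·21.3) = 0.29 ⇒ λ = −ln(0.29)/21.3 = 0.0581162.
Mean = 1/λ = 17.2069 minutes.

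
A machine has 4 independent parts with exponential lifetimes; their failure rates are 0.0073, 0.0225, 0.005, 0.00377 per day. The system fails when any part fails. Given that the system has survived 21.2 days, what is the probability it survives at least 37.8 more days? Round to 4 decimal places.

0.2327

Time to first failure ~ Exp(Σλ) with Σλ = 0.03857.
By memorylessness, P(T > 21.2+37.8 | T > 21.2) = P(T > 37.8) = e^(−0.03857·37.8) ≈ 0.2327.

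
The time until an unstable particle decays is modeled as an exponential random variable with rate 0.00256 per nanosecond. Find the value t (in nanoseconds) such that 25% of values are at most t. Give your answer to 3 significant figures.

112

Set 1 − e^(−λt) = 0.25, so t = −ln(0.75)/λ = 0.28768/0.00256 ≈ 112.376 nanoseconds.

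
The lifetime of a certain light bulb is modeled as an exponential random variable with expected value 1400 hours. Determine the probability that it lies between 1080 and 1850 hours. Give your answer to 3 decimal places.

0.196

The rate is λ = 1/1400 = 0.000714286 per hour.
P(1080 < X < 1850) = e^(−λ·1080) − e^(−λ·1850) = 0.46235 − 0.26675 ≈ 0.196.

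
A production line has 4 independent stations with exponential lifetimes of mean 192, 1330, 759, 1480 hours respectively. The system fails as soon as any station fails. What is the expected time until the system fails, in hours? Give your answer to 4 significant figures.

125.7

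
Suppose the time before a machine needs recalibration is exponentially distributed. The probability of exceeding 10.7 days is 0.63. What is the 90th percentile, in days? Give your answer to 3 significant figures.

53.3

e^(−λ·10.7) = 0.63 ⇒ λ = −ln(0.63)/10.7 = 0.0431809.
90th percentile: 1 − e^(−λt) = 0.9, t = −ln(0.1)/λ = 53.3242 days.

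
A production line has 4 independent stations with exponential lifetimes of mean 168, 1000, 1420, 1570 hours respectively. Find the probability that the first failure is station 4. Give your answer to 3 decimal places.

0.077

Rates: λ_i = 1/mean_i → 0.00595238, 0.001, 0.000704225, 0.000636943; Σλ = 0.00829355.
P(station 4 first) = λ_4/Σλ = 0.000636943/0.00829355 ≈ 0.077.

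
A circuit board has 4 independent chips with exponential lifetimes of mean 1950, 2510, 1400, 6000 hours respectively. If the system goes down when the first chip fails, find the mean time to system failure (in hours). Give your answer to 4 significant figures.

558.0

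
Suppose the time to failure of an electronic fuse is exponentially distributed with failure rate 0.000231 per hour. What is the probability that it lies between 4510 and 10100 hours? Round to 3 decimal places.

0.256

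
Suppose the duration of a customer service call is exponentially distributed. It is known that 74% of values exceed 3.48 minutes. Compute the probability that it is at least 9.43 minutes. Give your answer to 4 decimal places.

0.4422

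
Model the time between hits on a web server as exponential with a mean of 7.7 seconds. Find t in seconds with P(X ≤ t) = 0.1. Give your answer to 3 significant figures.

The rate is λ = 1/7.7 = 0.12987 per second.
Set 1 − e^(−λt) = 0.1, so t = −ln(0.9)/λ = 0.10536/0.12987 ≈ 0.811276 seconds.

0.811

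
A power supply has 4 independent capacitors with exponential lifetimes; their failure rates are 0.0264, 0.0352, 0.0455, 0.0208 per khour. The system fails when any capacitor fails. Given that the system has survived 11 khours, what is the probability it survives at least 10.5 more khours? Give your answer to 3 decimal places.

Time to first failure ~ Exp(Σλ) with Σλ = 0.1279.
By memorylessness, P(T > 11+10.5 | T > 11) = P(T > 10.5) = e^(−0.1279·10.5) ≈ 0.261.

0.261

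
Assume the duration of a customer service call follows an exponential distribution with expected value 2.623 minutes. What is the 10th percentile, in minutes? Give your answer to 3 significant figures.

The rate is λ = 1/2.623 = 0.381243 per minute.
Set 1 − e^(−λt) = 0.1, so t = −ln(0.9)/λ = 0.10536/0.381243 ≈ 0.276361 minutes.

0.276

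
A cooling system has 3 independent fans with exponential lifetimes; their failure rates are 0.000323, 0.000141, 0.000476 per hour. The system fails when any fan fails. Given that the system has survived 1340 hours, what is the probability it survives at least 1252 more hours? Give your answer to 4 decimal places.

0.3082

Time to first failure ~ Exp(Σλ) with Σλ = 0.00094.
By memorylessness, P(T > 1340+1252 | T > 1340) = P(T > 1252) = e^(−0.00094·1252) ≈ 0.3082.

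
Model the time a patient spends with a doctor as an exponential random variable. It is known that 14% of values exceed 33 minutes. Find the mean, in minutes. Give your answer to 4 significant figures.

e^(−λ·33) = 0.14 ⇒ λ = −ln(0.14)/33 = 0.0595792.
Mean = 1/λ = 16.7844 minutes.

16.78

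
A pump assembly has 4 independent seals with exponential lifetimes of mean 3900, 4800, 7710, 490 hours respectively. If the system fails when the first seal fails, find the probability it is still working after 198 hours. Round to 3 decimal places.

0.593

The first failure time is exponential with rate Σλ_i = 1/3900 + 1/4800 + 1/7710 + 1/490 = 0.00263526 per hour.
P(min > 198) = e^(−0.00263526·198) = e^(−0.52178) ≈ 0.593.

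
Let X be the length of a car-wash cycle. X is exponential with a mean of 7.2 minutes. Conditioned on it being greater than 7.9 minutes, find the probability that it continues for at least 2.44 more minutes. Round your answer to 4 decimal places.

0.7126

The rate is λ = 1/7.2 = 0.138889 per minute.
By the memoryless property, P(X > 7.9+2.44 | X > 7.9) = P(X > 2.44).
P(X > 2.44) = e^(−0.33889) ≈ 0.7126.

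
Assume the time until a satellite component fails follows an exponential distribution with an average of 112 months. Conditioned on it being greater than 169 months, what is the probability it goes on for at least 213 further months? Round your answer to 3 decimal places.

The rate is λ = 1/112 = 0.00892857 per month.
The exponential is memoryless, so the remaining time is again Exp(λ): the condition X > 169 is irrelevant.
P(X > 213) = e^(−1.9018) ≈ 0.149.

0.149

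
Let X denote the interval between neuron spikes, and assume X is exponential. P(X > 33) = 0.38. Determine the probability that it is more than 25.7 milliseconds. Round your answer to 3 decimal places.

e^(−λ·33) = 0.38 ⇒ λ = −ln(0.38)/33 = 0.0293207.
P(X > 25.7) = e^(−0.0293207·25.7) = e^(−0.75354) ≈ 0.471.

0.471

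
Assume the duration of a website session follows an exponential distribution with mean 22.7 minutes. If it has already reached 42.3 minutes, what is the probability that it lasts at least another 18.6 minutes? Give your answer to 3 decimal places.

0.441

The rate is λ = 1/22.7 = 0.0440529 per minute.
The exponential is memoryless, so the remaining time is again Exp(λ): the condition X > 42.3 is irrelevant.
P(X > 18.6) = e^(−0.81938) ≈ 0.441.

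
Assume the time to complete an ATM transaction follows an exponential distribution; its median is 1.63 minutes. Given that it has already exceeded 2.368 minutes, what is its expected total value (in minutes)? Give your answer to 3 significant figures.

4.72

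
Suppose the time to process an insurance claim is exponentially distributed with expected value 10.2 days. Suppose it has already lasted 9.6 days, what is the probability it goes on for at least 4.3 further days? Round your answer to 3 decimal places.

0.656

The rate is λ = 1/10.2 = 0.0980392 per day.
The exponential is memoryless, so the remaining time is again Exp(λ): the condition X > 9.6 is irrelevant.
P(X > 4.3) = e^(−0.42157) ≈ 0.656.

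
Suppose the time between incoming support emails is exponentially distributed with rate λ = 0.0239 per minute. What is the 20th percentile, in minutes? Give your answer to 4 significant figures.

9.337

Set 1 − e^(−λt) = 0.2, so t = −ln(0.8)/λ = 0.22314/0.0239 ≈ 9.33655 minutes.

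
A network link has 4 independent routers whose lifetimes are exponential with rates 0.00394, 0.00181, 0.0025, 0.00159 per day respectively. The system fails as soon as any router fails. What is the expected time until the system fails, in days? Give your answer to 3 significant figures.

The time to first failure is exponential with rate Σλ = 0.00394 + 0.00181 + 0.0025 + 0.00159 = 0.00984.
E[min] = 1/Σλ = 1/0.00984 = 101.626 days.

102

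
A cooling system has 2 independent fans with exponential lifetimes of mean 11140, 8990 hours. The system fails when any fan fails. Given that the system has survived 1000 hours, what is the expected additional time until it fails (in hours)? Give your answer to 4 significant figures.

First-failure rate Σλ = 1/11140 + 1/8990 = 0.000201001.
By memorylessness the expected residual is 1/Σλ = 4975.09 hours, regardless of the 1000 already elapsed.

4975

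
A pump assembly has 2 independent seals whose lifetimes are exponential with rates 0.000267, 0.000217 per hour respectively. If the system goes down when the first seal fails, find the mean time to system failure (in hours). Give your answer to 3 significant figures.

2070

The time to first failure is exponential with rate Σλ = 0.000267 + 0.000217 = 0.000484.
E[min] = 1/Σλ = 1/0.000484 = 2066.12 hours.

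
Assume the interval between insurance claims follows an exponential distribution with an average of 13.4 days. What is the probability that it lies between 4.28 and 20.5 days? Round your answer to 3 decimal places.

0.510

The rate is λ = 1/13.4 = 0.0746269 per day.
P(4.28 < X < 20.5) = e^(−λ·4.28) − e^(−λ·20.5) = 0.72658 − 0.21657 ≈ 0.510.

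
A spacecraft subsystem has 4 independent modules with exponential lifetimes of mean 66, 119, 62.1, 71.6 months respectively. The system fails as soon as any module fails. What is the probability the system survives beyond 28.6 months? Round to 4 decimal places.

0.2157

The first failure time is exponential with rate Σλ_i = 1/66 + 1/119 + 1/62.1 + 1/71.6 = 0.0536244 per month.
P(min > 28.6) = e^(−0.0536244·28.6) = e^(−1.5337) ≈ 0.2157.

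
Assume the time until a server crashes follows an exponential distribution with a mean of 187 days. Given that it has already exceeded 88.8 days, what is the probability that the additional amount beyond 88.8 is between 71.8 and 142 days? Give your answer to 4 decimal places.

The rate is λ = 1/187 = 0.00534759 per day.
Memoryless: the residual past 88.8 is again Exp(λ).
P(71.8 < residual < 142) = e^(−λ·71.8) − e^(−λ·142) = 0.68116 − 0.46797 ≈ 0.2132.

0.2132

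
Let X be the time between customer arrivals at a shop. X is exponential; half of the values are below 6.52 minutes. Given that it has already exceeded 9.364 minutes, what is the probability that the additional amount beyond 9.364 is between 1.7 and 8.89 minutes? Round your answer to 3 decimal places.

For an exponential, median = ln(2)/λ, so λ = ln 2 / 6.52 = 0.106311 per minute.
Memoryless: the residual past 9.364 is again Exp(λ).
P(1.7 < residual < 8.89) = e^(−λ·1.7) − e^(−λ·8.89) = 0.83466 − 0.38864 ≈ 0.446.

0.446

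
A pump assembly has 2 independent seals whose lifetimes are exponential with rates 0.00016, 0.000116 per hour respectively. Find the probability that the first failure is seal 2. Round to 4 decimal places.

The time to first failure is exponential with rate Σλ = 0.00016 + 0.000116 = 0.000276.
P(seal 2 first) = λ_2/Σλ = 0.000116/0.000276 ≈ 0.4203.

0.4203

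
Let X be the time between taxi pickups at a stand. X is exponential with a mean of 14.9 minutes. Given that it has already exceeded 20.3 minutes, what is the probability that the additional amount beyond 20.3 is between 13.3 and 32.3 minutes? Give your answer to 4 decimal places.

0.2952

The rate is λ = 1/14.9 = 0.0671141 per minute.
Memoryless: the residual past 20.3 is again Exp(λ).
P(13.3 < residual < 32.3) = e^(−λ·13.3) − e^(−λ·32.3) = 0.40958 − 0.11443 ≈ 0.2952.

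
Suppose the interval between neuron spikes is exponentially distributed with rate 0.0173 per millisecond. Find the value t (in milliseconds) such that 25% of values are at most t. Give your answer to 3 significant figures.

Set 1 − e^(−λt) = 0.25, so t = −ln(0.75)/λ = 0.28768/0.0173 ≈ 16.629 milliseconds.

16.6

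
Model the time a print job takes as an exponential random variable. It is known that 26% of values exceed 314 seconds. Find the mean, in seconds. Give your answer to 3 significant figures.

233

e^(−λ·314) = 0.26 ⇒ λ = −ln(0.26)/314 = 0.00429004.
Mean = 1/λ = 233.098 seconds.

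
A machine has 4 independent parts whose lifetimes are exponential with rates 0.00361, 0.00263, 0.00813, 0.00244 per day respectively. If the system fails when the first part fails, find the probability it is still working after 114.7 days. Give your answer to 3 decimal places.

The time to first failure is exponential with rate Σλ = 0.00361 + 0.00263 + 0.00813 + 0.00244 = 0.01681.
P(min > 114.7) = e^(−0.01681·114.7) = e^(−1.9281) ≈ 0.145.

0.145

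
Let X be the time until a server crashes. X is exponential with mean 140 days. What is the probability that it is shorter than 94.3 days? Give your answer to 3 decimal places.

0.490

The rate is λ = 1/140 = 0.00714286 per day.
P(X ≤ 94.3) = 1 − e^(−λ·94.3) = 1 − e^(−0.67357) ≈ 0.490.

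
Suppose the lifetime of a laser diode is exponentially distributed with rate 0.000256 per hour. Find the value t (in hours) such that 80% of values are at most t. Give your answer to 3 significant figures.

Set 1 − e^(−λt) = 0.8, so t = −ln(0.2)/λ = 1.6094/0.000256 ≈ 6286.87 hours.

6290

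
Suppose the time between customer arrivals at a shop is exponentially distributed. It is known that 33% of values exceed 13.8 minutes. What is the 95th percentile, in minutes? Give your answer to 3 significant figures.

37.3

e^(−λ·13.8) = 0.33 ⇒ λ = −ln(0.33)/13.8 = 0.0803379.
95th percentile: 1 − e^(−λt) = 0.95, t = −ln(0.05)/λ = 37.2892 minutes.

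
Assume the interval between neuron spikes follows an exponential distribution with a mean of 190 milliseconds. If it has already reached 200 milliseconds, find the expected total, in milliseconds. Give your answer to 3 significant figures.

The rate is λ = 1/190 = 0.00526316 per millisecond.
By memorylessness, E[X | X > 200] = 200 + 1/λ = 200 + 190 = 390 milliseconds.

390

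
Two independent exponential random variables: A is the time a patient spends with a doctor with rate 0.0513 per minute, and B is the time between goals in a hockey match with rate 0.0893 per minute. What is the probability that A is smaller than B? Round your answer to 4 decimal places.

0.3649

λ_1 = 0.0513, λ_2 = 0.0893.
For independent exponentials, P(A < B) = λ_1/(λ_1+λ_2) = 0.0513/0.1406 ≈ 0.3649.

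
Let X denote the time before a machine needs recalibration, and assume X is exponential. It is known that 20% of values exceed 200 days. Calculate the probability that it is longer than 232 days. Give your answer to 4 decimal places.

e^(−λ·200) = 0.20 ⇒ λ = −ln(0.20)/200 = 0.00804719.
P(X > 232) = e^(−0.00804719·232) = e^(−1.8669) ≈ 0.1546.

0.1546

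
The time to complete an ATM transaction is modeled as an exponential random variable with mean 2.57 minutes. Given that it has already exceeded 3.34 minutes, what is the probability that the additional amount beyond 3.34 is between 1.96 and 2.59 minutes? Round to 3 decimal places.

0.101

The rate is λ = 1/2.57 = 0.389105 per minute.
Memoryless: the residual past 3.34 is again Exp(λ).
P(1.96 < residual < 2.59) = e^(−λ·1.96) − e^(−λ·2.59) = 0.46643 − 0.36503 ≈ 0.101.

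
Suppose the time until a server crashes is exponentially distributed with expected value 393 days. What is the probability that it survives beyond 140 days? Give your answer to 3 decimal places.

The rate is λ = 1/393 = 0.00254453 per day.
P(X > 140) = e^(−λ·140) = e^(−0.35623) ≈ 0.700.

0.700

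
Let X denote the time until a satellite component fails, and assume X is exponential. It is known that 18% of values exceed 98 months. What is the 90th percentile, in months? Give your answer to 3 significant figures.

132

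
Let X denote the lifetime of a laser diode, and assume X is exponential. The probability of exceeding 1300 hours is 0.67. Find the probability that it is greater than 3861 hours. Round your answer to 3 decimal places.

e^(−λ·1300) = 0.67 ⇒ λ = −ln(0.67)/1300 = 0.00030806.
P(X > 3861) = e^(−0.00030806·3861) = e^(−1.1894) ≈ 0.304.

0.304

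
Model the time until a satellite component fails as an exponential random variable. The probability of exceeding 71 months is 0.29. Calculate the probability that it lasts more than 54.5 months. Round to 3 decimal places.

0.387

e^(−λ·71) = 0.29 ⇒ λ = −ln(0.29)/71 = 0.0174349.
P(X > 54.5) = e^(−0.0174349·54.5) = e^(−0.9502) ≈ 0.387.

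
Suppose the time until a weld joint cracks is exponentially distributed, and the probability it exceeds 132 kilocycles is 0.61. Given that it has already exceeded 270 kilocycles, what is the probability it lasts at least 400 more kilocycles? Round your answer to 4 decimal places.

0.2236

From e^(−λ·132) = 0.61, λ = −ln(0.61)/132 = 0.00374467.
Memoryless: P(X > 270+400 | X > 270) = P(X > 400) = e^(−0.00374467·400) ≈ 0.2236.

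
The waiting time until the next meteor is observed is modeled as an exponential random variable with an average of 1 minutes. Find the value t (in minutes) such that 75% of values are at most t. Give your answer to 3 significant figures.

The rate is λ = 1/1 = 1 per minute.
Set 1 − e^(−λt) = 0.75, so t = −ln(0.25)/λ = 1.3863/1 ≈ 1.38629 minutes.

1.39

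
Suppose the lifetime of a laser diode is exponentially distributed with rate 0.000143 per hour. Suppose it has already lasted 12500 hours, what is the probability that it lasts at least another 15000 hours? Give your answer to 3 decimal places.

The exponential is memoryless, so the remaining time is again Exp(λ): the condition X > 12500 is irrelevant.
P(X > 15000) = e^(−2.145) ≈ 0.117.

0.117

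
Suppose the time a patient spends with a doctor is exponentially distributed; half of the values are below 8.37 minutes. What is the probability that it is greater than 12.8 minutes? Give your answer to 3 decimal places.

For an exponential, median = ln(2)/λ, so λ = ln 2 / 8.37 = 0.0828133 per minute.
P(X > 12.8) = e^(−λ·12.8) = e^(−1.06) ≈ 0.346.

0.346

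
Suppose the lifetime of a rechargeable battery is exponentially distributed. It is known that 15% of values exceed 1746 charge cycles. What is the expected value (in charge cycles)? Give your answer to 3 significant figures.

e^(−λ·1746) = 0.15 ⇒ λ = −ln(0.15)/1746 = 0.00108655.
Mean = 1/λ = 920.342 charge cycles.

920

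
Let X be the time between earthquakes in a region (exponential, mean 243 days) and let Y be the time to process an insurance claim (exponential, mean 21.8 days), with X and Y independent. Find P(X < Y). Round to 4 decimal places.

λ_1 = 1/243 = 0.00411523, λ_2 = 1/21.8 = 0.0458716.
For independent exponentials, P(X < Y) = λ_1/(λ_1+λ_2) = 0.00411523/0.0499868 ≈ 0.0823.

0.0823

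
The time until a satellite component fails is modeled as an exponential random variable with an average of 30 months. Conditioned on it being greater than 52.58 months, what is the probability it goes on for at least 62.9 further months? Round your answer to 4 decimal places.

0.1229

The rate is λ = 1/30 = 0.0333333 per month.
P(X > s+t | X > s) = e^(−λ(s+t))/e^(−λs) = e^(−λt), independent of s = 52.58.
P(X > 62.9) = e^(−2.0967) ≈ 0.1229.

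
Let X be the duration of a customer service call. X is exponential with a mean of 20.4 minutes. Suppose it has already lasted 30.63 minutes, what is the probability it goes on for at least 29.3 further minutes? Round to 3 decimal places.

0.238

The rate is λ = 1/20.4 = 0.0490196 per minute.
P(X > s+t | X > s) = e^(−λ(s+t))/e^(−λs) = e^(−λt), independent of s = 30.63.
P(X > 29.3) = e^(−1.4363) ≈ 0.238.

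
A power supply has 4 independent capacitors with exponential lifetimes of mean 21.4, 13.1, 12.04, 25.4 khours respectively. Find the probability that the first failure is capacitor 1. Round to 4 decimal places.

Rates: λ_i = 1/mean_i → 0.046729, 0.0763359, 0.0830565, 0.0393701; Σλ = 0.245491.
P(capacitor 1 first) = λ_1/Σλ = 0.046729/0.245491 ≈ 0.1903.

0.1903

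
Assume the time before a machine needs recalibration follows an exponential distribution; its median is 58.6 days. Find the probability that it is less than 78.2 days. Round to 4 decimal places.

For an exponential, median = ln(2)/λ, so λ = ln 2 / 58.6 = 0.0118285 per day.
P(X ≤ 78.2) = 1 − e^(−λ·78.2) = 1 − e^(−0.92498) ≈ 0.6035.

0.6035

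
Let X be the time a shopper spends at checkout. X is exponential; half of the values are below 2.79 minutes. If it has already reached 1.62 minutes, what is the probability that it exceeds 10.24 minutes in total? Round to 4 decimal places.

0.1175

For an exponential, median = ln(2)/λ, so λ = ln 2 / 2.79 = 0.24844 per minute.
By the memoryless property, P(X > 1.62+8.62 | X > 1.62) = P(X > 8.62).
P(X > 8.62) = e^(−2.1416) ≈ 0.1175.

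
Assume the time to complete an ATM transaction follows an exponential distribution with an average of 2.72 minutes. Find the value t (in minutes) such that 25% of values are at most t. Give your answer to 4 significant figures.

0.7825

The rate is λ = 1/2.72 = 0.367647 per minute.
Set 1 − e^(−λt) = 0.25, so t = −ln(0.75)/λ = 0.28768/0.367647 ≈ 0.782495 minutes.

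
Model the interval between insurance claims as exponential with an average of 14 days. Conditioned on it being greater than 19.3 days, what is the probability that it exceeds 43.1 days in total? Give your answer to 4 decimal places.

0.1827

The rate is λ = 1/14 = 0.0714286 per day.
By the memoryless property, P(X > 19.3+23.8 | X > 19.3) = P(X > 23.8).
P(X > 23.8) = e^(−1.7) ≈ 0.1827.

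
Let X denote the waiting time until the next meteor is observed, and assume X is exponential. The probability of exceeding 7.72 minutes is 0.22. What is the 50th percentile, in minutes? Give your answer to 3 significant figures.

3.53

e^(−λ·7.72) = 0.22 ⇒ λ = −ln(0.22)/7.72 = 0.196131.
50th percentile: 1 − e^(−λt) = 0.5, t = −ln(0.5)/λ = 3.53411 minutes.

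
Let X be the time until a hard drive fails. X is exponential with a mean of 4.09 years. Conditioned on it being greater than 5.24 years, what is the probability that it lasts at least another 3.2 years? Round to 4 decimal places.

0.4573

The rate is λ = 1/4.09 = 0.244499 per year.
The exponential is memoryless, so the remaining time is again Exp(λ): the condition X > 5.24 is irrelevant.
P(X > 3.2) = e^(−0.7824) ≈ 0.4573.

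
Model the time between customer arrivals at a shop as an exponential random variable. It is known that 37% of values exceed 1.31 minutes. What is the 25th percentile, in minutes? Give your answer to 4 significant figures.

e^(−λ·1.31) = 0.37 ⇒ λ = −ln(0.37)/1.31 = 0.758971.
25th percentile: 1 − e^(−λt) = 0.25, t = −ln(0.75)/λ = 0.379042 minutes.

0.3790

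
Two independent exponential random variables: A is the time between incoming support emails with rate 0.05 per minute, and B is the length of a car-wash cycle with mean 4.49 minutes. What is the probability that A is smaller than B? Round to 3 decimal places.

0.183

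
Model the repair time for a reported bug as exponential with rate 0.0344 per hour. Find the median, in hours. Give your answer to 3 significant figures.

20.1

Set 1 − e^(−λt) = 0.5, so t = −ln(0.5)/λ = 0.69315/0.0344 ≈ 20.1496 hours.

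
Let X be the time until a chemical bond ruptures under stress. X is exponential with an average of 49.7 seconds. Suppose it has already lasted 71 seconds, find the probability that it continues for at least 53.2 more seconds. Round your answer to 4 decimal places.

0.3429

The rate is λ = 1/49.7 = 0.0201207 per second.
By the memoryless property, P(X > 71+53.2 | X > 71) = P(X > 53.2).
P(X > 53.2) = e^(−1.0704) ≈ 0.3429.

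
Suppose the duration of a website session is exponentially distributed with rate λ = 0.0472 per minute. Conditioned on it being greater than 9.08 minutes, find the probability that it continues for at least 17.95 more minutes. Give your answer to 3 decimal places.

0.429

The exponential is memoryless, so the remaining time is again Exp(λ): the condition X > 9.08 is irrelevant.
P(X > 17.95) = e^(−0.84724) ≈ 0.429.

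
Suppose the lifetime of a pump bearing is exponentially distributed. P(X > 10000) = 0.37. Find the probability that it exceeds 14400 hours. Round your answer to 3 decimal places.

0.239

e^(−λ·10000) = 0.37 ⇒ λ = −ln(0.37)/10000 = 0.0000994252.
P(X > 14400) = e^(−0.0000994252·14400) = e^(−1.4317) ≈ 0.239.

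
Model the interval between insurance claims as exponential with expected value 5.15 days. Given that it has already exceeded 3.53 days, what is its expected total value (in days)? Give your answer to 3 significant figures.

The rate is λ = 1/5.15 = 0.194175 per day.
By memorylessness, E[X | X > 3.53] = 3.53 + 1/λ = 3.53 + 5.15 = 8.68 days.

8.68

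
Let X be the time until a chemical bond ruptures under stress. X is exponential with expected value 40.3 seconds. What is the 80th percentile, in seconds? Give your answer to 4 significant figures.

64.86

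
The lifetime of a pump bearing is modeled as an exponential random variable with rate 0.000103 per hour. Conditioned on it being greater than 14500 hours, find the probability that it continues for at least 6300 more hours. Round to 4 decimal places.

The exponential is memoryless, so the remaining time is again Exp(λ): the condition X > 14500 is irrelevant.
P(X > 6300) = e^(−0.6489) ≈ 0.5226.

0.5226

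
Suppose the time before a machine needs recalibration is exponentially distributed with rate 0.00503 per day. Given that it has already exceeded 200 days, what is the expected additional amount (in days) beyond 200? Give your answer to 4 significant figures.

By memorylessness, the remaining amount past any threshold is again Exp(λ) with mean 1/λ = 198.807 days.

198.8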